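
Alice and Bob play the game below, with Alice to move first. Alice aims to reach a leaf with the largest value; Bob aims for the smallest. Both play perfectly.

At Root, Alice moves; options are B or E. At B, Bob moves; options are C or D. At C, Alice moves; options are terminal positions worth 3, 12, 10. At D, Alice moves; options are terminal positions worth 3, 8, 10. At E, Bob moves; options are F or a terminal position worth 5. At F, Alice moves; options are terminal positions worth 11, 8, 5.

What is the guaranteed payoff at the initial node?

10

C (Alice): max(3, 12, 10) = 12
D (Alice): max(3, 8, 10) = 10
B (Bob): min(12, 10) = 10
F (Alice): max(11, 8, 5) = 11
E (Bob): min(11, 5) = 5
Root (Alice): max(10, 5) = 10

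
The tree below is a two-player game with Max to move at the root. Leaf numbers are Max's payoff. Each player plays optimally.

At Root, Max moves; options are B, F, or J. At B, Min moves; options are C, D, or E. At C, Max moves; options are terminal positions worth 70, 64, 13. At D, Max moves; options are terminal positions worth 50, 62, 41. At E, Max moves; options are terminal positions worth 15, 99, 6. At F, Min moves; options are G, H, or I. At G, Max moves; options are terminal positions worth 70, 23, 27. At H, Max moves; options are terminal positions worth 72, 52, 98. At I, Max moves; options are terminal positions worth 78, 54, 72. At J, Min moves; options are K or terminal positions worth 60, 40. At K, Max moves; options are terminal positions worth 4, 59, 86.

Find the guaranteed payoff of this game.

C (Max): max(70, 64, 13) = 70
D (Max): max(50, 62, 41) = 62
E (Max): max(15, 99, 6) = 99
B (Min): min(70, 62, 99) = 62
G (Max): max(70, 23, 27) = 70
H (Max): max(72, 52, 98) = 98
I (Max): max(78, 54, 72) = 78
F (Min): min(70, 98, 78) = 70
K (Max): max(4, 59, 86) = 86
J (Min): min(86, 60, 40) = 40
Root (Max): max(62, 70, 40) = 70

70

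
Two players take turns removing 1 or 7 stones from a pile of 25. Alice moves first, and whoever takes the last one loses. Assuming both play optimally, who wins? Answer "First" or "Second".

Compute winning (W) and losing (L) positions by backward induction:
i:   0  1  2  3  4  5  6  7  8  9 10 11 12 13 14 15 16 17 18 19 20 21 22 23 24 25
     W  L  W  L  W  L  W  L  W  L  W  L  W  L  W  L  W  L  W  L  W  L  W  L  W  L
Position 25 is L, so the second player wins.

Second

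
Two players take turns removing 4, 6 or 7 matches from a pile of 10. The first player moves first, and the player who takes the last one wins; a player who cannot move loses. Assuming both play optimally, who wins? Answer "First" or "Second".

First

i:   0  1  2  3  4  5  6  7  8  9 10
     L  L  L  L  W  W  W  W  W  W  W
Position 10 is W, so the first player wins.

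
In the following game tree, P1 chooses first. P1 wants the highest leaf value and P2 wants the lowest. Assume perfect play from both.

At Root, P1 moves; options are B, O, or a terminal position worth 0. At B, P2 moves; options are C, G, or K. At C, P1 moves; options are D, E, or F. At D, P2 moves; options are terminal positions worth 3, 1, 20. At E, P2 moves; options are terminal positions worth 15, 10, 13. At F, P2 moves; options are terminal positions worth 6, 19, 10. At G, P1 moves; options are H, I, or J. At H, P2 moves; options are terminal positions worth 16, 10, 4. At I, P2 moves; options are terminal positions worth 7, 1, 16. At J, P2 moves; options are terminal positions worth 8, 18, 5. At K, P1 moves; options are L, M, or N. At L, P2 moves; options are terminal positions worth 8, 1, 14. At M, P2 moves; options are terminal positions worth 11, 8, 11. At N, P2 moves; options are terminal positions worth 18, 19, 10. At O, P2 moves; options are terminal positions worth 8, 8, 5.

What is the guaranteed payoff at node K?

L: min(8, 1, 14) = 1
M: min(11, 8, 11) = 8
N: min(18, 19, 10) = 10
K: max(1, 8, 10) = 10

10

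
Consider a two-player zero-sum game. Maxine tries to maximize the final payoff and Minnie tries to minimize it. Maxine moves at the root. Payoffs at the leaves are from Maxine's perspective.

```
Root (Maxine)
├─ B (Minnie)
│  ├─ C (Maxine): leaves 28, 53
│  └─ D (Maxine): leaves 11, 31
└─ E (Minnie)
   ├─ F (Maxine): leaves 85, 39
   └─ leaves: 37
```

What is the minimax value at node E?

F: max(85, 39) = 85
E: min(85, 37) = 37

37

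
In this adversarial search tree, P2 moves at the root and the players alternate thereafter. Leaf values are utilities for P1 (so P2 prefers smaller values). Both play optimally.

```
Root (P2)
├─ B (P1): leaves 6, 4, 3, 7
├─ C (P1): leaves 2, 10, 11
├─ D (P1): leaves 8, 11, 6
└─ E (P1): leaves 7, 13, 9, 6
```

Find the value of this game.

B (P1): max(6, 4, 3, 7) = 7
C (P1): max(2, 10, 11) = 11
D (P1): max(8, 11, 6) = 11
E (P1): max(7, 13, 9, 6) = 13
Root (P2): min(7, 11, 11, 13) = 7

7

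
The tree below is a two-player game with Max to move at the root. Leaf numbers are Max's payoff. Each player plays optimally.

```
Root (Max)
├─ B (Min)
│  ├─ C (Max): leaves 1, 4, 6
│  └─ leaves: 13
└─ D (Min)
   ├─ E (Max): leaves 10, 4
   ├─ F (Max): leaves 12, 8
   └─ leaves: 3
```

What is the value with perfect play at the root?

6

C (Max): max(1, 4, 6) = 6
B (Min): min(6, 13) = 6
E (Max): max(10, 4) = 10
F (Max): max(12, 8) = 12
D (Min): min(10, 12, 3) = 3
Root (Max): max(6, 3) = 6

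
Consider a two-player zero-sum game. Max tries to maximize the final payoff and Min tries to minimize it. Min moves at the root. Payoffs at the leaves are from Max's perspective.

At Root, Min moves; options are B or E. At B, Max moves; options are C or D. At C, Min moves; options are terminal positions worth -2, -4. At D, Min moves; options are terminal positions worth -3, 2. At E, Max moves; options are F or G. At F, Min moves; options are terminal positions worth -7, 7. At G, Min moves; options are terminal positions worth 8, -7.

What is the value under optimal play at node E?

F: min(-7, 7) = -7
G: min(8, -7) = -7
E: max(-7, -7) = -7

-7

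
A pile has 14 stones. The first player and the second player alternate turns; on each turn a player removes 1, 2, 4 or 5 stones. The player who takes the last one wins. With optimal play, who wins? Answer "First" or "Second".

First

i:   0  1  2  3  4  5  6  7  8  9 10 11 12 13 14
     L  W  W  L  W  W  L  W  W  L  W  W  L  W  W
Position 14 is W, so the first player wins.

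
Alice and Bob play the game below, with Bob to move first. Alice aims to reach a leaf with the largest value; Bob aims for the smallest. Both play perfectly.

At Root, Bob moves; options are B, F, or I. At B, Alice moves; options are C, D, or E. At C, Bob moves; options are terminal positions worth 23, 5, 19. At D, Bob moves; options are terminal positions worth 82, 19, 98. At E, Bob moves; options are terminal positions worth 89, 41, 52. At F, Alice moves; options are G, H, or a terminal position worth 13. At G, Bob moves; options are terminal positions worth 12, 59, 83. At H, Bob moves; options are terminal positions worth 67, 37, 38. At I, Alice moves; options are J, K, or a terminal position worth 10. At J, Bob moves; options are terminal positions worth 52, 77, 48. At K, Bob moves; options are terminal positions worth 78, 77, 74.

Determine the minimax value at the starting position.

C (Bob): min(23, 5, 19) = 5
D (Bob): min(82, 19, 98) = 19
E (Bob): min(89, 41, 52) = 41
B (Alice): max(5, 19, 41) = 41
G (Bob): min(12, 59, 83) = 12
H (Bob): min(67, 37, 38) = 37
F (Alice): max(12, 37, 13) = 37
J (Bob): min(52, 77, 48) = 48
K (Bob): min(78, 77, 74) = 74
I (Alice): max(48, 74, 10) = 74
Root (Bob): min(41, 37, 74) = 37

37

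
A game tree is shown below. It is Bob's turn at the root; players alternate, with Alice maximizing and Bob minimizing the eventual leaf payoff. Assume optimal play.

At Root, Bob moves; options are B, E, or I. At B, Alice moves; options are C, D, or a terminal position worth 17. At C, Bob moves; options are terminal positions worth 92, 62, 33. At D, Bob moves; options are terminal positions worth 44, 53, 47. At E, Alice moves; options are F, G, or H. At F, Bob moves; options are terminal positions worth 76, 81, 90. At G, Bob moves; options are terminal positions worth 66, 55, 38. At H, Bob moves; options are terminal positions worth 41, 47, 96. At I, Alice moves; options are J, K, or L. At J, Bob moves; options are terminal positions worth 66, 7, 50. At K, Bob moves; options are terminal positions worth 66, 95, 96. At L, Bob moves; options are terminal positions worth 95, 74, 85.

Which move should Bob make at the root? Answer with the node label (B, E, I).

C (Bob): min(92, 62, 33) = 33
D (Bob): min(44, 53, 47) = 44
B (Alice): max(33, 44, 17) = 44
F (Bob): min(76, 81, 90) = 76
G (Bob): min(66, 55, 38) = 38
H (Bob): min(41, 47, 96) = 41
E (Alice): max(76, 38, 41) = 76
J (Bob): min(66, 7, 50) = 7
K (Bob): min(66, 95, 96) = 66
L (Bob): min(95, 74, 85) = 74
I (Alice): max(7, 66, 74) = 74
Root (Bob): min(44, 76, 74) = 44
Bob picks the child with the lowest value: B (value 44).

B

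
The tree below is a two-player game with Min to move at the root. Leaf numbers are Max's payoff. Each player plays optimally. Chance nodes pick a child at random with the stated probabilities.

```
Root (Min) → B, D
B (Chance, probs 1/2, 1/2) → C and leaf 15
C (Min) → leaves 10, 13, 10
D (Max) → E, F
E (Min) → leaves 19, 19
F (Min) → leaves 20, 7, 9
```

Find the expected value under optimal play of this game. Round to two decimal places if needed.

12.5

C (Min): min(10, 13, 10) = 10
B (Chance): 1/2·10 + 1/2·15 = 12.5
E (Min): min(19, 19) = 19
F (Min): min(20, 7, 9) = 7
D (Max): max(19, 7) = 19
Root (Min): min(12.5, 19) = 12.5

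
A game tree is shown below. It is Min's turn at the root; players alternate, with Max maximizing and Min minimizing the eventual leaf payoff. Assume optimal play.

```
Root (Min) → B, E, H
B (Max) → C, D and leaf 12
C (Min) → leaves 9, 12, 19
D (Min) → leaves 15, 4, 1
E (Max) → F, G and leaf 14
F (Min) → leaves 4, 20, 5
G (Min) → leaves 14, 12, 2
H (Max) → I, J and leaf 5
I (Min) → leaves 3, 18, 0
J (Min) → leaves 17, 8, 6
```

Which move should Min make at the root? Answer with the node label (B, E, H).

H

C (Min): min(9, 12, 19) = 9
D (Min): min(15, 4, 1) = 1
B (Max): max(9, 1, 12) = 12
F (Min): min(4, 20, 5) = 4
G (Min): min(14, 12, 2) = 2
E (Max): max(4, 2, 14) = 14
I (Min): min(3, 18, 0) = 0
J (Min): min(17, 8, 6) = 6
H (Max): max(0, 6, 5) = 6
Root (Min): min(12, 14, 6) = 6
Min picks the child with the lowest value: H (value 6).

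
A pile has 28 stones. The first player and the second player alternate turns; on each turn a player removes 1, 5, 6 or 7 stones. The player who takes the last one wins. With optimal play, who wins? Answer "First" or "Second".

W/L table (W = player to move can force a win):
i:   0  1  2  3  4  5  6  7  8  9 10 11 12 13 14 15 16 17 18 19 20 21 22 23 24 25 26 27 28
     L  W  L  W  L  W  W  W  W  W  W  W  L  W  L  W  L  W  W  W  W  W  W  W  L  W  L  W  L
Position 28 is L, so the second player wins.

Second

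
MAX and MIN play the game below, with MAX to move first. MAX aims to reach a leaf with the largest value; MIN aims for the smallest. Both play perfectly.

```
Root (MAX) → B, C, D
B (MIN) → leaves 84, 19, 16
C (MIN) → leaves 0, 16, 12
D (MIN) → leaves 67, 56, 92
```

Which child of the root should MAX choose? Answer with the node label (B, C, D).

B (MIN): min(84, 19, 16) = 16
C (MIN): min(0, 16, 12) = 0
D (MIN): min(67, 56, 92) = 56
Root (MAX): max(16, 0, 56) = 56
MAX picks the child with the highest value: D (value 56).

D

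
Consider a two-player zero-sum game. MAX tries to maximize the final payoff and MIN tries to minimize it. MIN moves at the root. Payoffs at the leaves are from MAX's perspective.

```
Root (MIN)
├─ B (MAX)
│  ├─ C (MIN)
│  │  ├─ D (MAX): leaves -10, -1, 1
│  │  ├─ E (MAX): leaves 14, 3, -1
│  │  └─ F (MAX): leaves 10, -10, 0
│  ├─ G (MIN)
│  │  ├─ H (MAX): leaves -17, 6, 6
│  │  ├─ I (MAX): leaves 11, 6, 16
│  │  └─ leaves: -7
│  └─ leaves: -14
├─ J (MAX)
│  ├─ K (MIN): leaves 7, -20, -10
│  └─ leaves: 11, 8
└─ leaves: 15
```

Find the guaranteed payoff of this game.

1

D (MAX): max(-10, -1, 1) = 1
E (MAX): max(14, 3, -1) = 14
F (MAX): max(10, -10, 0) = 10
C (MIN): min(1, 14, 10) = 1
H (MAX): max(-17, 6, 6) = 6
I (MAX): max(11, 6, 16) = 16
G (MIN): min(6, 16, -7) = -7
B (MAX): max(1, -7, -14) = 1
K (MIN): min(7, -20, -10) = -20
J (MAX): max(-20, 11, 8) = 11
Root (MIN): min(1, 11, 15) = 1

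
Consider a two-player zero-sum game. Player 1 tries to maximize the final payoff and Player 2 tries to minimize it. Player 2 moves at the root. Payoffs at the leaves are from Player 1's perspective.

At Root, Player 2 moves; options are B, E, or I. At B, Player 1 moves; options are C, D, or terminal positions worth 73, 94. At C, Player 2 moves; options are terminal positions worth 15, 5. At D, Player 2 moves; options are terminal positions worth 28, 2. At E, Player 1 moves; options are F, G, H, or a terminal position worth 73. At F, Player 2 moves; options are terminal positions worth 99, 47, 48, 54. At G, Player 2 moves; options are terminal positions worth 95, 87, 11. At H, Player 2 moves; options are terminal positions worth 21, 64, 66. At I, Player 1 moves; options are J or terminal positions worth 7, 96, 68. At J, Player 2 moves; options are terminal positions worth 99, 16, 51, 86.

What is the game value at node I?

J: min(99, 16, 51, 86) = 16
I: max(16, 7, 96, 68) = 96

96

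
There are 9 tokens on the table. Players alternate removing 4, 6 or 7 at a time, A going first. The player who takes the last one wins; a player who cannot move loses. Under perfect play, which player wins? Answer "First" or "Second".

i:   0  1  2  3  4  5  6  7  8  9
     L  L  L  L  W  W  W  W  W  W
Position 9 is W, so the first player wins.

First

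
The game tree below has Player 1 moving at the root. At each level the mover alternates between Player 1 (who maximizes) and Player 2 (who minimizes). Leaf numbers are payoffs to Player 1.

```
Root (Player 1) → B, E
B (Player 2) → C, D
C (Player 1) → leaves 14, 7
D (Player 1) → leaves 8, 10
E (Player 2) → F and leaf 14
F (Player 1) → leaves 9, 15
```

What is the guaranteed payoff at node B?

C: max(14, 7) = 14
D: max(8, 10) = 10
B: min(14, 10) = 10

10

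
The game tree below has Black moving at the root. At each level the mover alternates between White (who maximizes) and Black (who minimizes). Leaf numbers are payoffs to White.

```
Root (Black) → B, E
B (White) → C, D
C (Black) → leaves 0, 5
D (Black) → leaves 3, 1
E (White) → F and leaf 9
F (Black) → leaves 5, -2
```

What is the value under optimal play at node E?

9

F: min(5, -2) = -2
E: max(-2, 9) = 9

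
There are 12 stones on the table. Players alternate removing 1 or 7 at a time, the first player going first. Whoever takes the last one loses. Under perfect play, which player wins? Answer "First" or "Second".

W/L table (W = player to move can force a win):
i:   0  1  2  3  4  5  6  7  8  9 10 11 12
     W  L  W  L  W  L  W  L  W  L  W  L  W
Position 12 is W, so the first player wins.

First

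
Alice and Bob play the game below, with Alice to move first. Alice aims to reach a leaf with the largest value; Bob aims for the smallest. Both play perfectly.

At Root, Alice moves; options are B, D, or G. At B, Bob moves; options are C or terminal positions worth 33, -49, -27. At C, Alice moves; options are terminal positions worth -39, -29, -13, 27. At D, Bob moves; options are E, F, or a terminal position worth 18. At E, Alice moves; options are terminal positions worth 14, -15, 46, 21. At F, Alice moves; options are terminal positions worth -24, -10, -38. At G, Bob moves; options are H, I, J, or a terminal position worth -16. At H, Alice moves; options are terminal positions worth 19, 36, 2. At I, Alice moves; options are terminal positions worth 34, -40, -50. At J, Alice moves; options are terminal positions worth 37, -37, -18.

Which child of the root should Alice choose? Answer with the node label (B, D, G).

C (Alice): max(-39, -29, -13, 27) = 27
B (Bob): min(27, 33, -49, -27) = -49
E (Alice): max(14, -15, 46, 21) = 46
F (Alice): max(-24, -10, -38) = -10
D (Bob): min(46, -10, 18) = -10
H (Alice): max(19, 36, 2) = 36
I (Alice): max(34, -40, -50) = 34
J (Alice): max(37, -37, -18) = 37
G (Bob): min(36, 34, 37, -16) = -16
Root (Alice): max(-49, -10, -16) = -10
Alice picks the child with the highest value: D (value -10).

D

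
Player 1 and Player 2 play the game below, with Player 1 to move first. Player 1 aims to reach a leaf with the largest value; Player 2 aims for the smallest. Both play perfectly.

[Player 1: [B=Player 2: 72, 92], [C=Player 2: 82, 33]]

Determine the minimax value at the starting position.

B (Player 2): min(72, 92) = 72
C (Player 2): min(82, 33) = 33
Root (Player 1): max(72, 33) = 72

72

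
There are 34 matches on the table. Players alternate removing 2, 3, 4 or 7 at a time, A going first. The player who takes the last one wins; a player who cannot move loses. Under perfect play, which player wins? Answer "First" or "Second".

Compute winning (W) and losing (L) positions by backward induction:
i:   0  1  2  3  4  5  6  7  8  9 10 11 12 13 14 15 16 17 18 19 20 21 22 23 24 25 26 27 28 29 30 31 32 33 34
     L  L  W  W  W  W  L  W  W  W  W  L  L  W  W  W  W  L  W  W  W  W  L  L  W  W  W  W  L  W  W  W  W  L  L
Position 34 is L, so the second player wins.

Second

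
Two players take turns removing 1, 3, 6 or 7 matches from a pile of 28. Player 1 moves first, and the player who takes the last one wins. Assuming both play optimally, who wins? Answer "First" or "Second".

Second

Compute winning (W) and losing (L) positions by backward induction:
i:   0  1  2  3  4  5  6  7  8  9 10 11 12 13 14 15 16 17 18 19 20 21 22 23 24 25 26 27 28
     L  W  L  W  L  W  W  W  W  W  W  W  L  W  L  W  L  W  W  W  W  W  W  W  L  W  L  W  L
Position 28 is L, so the second player wins.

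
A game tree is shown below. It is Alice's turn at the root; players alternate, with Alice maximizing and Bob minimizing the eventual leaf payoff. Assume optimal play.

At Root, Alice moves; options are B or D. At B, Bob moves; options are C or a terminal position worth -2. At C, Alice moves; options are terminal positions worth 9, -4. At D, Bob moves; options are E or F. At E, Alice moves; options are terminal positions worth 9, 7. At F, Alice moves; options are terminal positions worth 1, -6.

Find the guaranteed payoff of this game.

C (Alice): max(9, -4) = 9
B (Bob): min(9, -2) = -2
E (Alice): max(9, 7) = 9
F (Alice): max(1, -6) = 1
D (Bob): min(9, 1) = 1
Root (Alice): max(-2, 1) = 1

1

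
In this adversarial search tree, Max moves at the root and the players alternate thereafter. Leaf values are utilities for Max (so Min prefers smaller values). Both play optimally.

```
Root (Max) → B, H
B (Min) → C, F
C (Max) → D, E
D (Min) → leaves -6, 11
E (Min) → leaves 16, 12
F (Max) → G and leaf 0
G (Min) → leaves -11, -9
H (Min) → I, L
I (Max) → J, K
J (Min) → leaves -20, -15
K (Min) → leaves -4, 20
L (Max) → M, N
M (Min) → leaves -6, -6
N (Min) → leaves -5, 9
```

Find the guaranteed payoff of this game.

D (Min): min(-6, 11) = -6
E (Min): min(16, 12) = 12
C (Max): max(-6, 12) = 12
G (Min): min(-11, -9) = -11
F (Max): max(-11, 0) = 0
B (Min): min(12, 0) = 0
J (Min): min(-20, -15) = -20
K (Min): min(-4, 20) = -4
I (Max): max(-20, -4) = -4
M (Min): min(-6, -6) = -6
N (Min): min(-5, 9) = -5
L (Max): max(-6, -5) = -5
H (Min): min(-4, -5) = -5
Root (Max): max(0, -5) = 0

0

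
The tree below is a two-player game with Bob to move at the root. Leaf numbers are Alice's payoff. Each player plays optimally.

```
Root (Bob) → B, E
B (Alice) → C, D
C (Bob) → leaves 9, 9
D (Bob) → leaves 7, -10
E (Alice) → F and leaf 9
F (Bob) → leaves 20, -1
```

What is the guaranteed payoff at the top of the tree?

C (Bob): min(9, 9) = 9
D (Bob): min(7, -10) = -10
B (Alice): max(9, -10) = 9
F (Bob): min(20, -1) = -1
E (Alice): max(-1, 9) = 9
Root (Bob): min(9, 9) = 9

9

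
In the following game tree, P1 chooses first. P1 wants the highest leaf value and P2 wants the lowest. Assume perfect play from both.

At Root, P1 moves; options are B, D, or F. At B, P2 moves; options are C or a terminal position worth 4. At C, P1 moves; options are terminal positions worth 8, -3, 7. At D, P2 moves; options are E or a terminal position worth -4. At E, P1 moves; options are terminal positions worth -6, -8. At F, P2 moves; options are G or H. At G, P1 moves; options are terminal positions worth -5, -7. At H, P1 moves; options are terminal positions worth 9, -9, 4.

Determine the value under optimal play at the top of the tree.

C (P1): max(8, -3, 7) = 8
B (P2): min(8, 4) = 4
E (P1): max(-6, -8) = -6
D (P2): min(-6, -4) = -6
G (P1): max(-5, -7) = -5
H (P1): max(9, -9, 4) = 9
F (P2): min(-5, 9) = -5
Root (P1): max(4, -6, -5) = 4

4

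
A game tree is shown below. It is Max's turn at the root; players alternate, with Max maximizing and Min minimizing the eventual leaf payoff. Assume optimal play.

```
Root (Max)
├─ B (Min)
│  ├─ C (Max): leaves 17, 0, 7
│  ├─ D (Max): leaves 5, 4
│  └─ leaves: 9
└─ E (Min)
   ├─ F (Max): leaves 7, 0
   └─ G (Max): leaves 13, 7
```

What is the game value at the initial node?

C (Max): max(17, 0, 7) = 17
D (Max): max(5, 4) = 5
B (Min): min(17, 5, 9) = 5
F (Max): max(7, 0) = 7
G (Max): max(13, 7) = 13
E (Min): min(7, 13) = 7
Root (Max): max(5, 7) = 7

7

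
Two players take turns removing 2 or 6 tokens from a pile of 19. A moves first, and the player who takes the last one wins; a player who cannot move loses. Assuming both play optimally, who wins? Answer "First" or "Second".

First

Mark each pile size as W (mover wins) or L (mover loses):
i:   0  1  2  3  4  5  6  7  8  9 10 11 12 13 14 15 16 17 18 19
     L  L  W  W  L  L  W  W  L  L  W  W  L  L  W  W  L  L  W  W
Position 19 is W, so the first player wins.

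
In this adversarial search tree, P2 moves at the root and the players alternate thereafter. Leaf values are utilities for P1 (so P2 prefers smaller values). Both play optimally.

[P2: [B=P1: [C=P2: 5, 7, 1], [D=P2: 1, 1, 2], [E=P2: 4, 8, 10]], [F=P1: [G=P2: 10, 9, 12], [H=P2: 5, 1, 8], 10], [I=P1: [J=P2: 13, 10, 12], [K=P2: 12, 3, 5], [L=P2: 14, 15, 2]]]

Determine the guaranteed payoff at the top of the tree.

C (P2): min(5, 7, 1) = 1
D (P2): min(1, 1, 2) = 1
E (P2): min(4, 8, 10) = 4
B (P1): max(1, 1, 4) = 4
G (P2): min(10, 9, 12) = 9
H (P2): min(5, 1, 8) = 1
F (P1): max(9, 1, 10) = 10
J (P2): min(13, 10, 12) = 10
K (P2): min(12, 3, 5) = 3
L (P2): min(14, 15, 2) = 2
I (P1): max(10, 3, 2) = 10
Root (P2): min(4, 10, 10) = 4

4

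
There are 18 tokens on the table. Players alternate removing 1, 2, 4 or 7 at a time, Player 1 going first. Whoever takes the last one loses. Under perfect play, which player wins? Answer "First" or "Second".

i:   0  1  2  3  4  5  6  7  8  9 10 11 12 13 14 15 16 17 18
     W  L  W  W  L  W  W  L  W  W  L  W  W  L  W  W  L  W  W
Position 18 is W, so the first player wins.

First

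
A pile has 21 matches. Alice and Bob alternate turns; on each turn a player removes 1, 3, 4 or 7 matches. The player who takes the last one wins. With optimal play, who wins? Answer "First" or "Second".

Positions where the player to move wins (W) vs loses (L):
i:   0  1  2  3  4  5  6  7  8  9 10 11 12 13 14 15 16 17 18 19 20 21
     L  W  L  W  W  W  W  W  L  W  L  W  W  W  W  W  L  W  L  W  W  W
Position 21 is W, so the first player wins.

First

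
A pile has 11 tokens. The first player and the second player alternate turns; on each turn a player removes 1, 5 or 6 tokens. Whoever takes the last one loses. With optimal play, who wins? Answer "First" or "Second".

Compute winning (W) and losing (L) positions by backward induction:
i:   0  1  2  3  4  5  6  7  8  9 10 11
     W  L  W  L  W  L  W  W  W  W  W  W
Position 11 is W, so the first player wins.

First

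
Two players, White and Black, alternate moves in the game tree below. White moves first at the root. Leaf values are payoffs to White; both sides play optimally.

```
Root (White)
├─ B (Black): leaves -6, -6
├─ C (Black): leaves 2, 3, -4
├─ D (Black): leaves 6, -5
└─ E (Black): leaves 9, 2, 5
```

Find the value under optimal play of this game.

2

B (Black): min(-6, -6) = -6
C (Black): min(2, 3, -4) = -4
D (Black): min(6, -5) = -5
E (Black): min(9, 2, 5) = 2
Root (White): max(-6, -4, -5, 2) = 2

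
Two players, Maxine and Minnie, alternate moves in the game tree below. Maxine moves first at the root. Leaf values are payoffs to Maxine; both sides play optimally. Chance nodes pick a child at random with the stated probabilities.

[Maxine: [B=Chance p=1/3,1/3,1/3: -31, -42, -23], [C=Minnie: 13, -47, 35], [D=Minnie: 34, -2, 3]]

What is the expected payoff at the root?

B (Chance): 1/3·-31 + 1/3·-42 + 1/3·-23 = -32
C (Minnie): min(13, -47, 35) = -47
D (Minnie): min(34, -2, 3) = -2
Root (Maxine): max(-32, -47, -2) = -2

-2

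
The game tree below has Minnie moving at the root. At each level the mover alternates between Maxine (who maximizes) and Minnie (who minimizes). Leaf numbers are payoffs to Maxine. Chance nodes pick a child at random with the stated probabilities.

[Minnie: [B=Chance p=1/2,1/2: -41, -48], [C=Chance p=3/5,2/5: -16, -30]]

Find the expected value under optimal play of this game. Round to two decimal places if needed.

B (Chance): 1/2·-41 + 1/2·-48 = -44.5
C (Chance): 3/5·-16 + 2/5·-30 = -21.6
Root (Minnie): min(-44.5, -21.6) = -44.5

-44.5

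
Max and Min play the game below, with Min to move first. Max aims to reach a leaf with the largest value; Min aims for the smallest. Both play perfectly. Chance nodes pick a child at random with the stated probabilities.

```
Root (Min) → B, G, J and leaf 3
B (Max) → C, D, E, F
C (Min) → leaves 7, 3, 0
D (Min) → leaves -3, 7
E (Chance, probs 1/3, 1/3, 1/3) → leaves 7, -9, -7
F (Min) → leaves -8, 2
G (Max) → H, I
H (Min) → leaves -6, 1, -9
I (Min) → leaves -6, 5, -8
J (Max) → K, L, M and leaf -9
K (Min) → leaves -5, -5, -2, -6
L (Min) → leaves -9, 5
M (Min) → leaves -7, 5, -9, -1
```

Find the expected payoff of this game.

C (Min): min(7, 3, 0) = 0
D (Min): min(-3, 7) = -3
E (Chance): 1/3·7 + 1/3·-9 + 1/3·-7 = -3
F (Min): min(-8, 2) = -8
B (Max): max(0, -3, -3, -8) = 0
H (Min): min(-6, 1, -9) = -9
I (Min): min(-6, 5, -8) = -8
G (Max): max(-9, -8) = -8
K (Min): min(-5, -5, -2, -6) = -6
L (Min): min(-9, 5) = -9
M (Min): min(-7, 5, -9, -1) = -9
J (Max): max(-6, -9, -9, -9) = -6
Root (Min): min(0, -8, -6, 3) = -8

-8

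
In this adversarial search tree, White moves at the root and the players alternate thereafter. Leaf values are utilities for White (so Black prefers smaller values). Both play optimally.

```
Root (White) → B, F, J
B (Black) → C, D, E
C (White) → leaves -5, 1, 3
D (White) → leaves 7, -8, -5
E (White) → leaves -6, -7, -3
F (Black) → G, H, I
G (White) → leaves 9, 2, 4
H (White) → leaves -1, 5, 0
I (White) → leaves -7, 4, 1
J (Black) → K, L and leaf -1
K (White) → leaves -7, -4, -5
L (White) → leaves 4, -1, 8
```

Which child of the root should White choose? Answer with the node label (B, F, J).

C (White): max(-5, 1, 3) = 3
D (White): max(7, -8, -5) = 7
E (White): max(-6, -7, -3) = -3
B (Black): min(3, 7, -3) = -3
G (White): max(9, 2, 4) = 9
H (White): max(-1, 5, 0) = 5
I (White): max(-7, 4, 1) = 4
F (Black): min(9, 5, 4) = 4
K (White): max(-7, -4, -5) = -4
L (White): max(4, -1, 8) = 8
J (Black): min(-4, 8, -1) = -4
Root (White): max(-3, 4, -4) = 4
White picks the child with the highest value: F (value 4).

F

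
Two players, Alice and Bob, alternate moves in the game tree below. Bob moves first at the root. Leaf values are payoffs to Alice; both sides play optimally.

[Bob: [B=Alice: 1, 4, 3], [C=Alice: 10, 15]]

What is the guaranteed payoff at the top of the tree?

4

B (Alice): max(1, 4, 3) = 4
C (Alice): max(10, 15) = 15
Root (Bob): min(4, 15) = 4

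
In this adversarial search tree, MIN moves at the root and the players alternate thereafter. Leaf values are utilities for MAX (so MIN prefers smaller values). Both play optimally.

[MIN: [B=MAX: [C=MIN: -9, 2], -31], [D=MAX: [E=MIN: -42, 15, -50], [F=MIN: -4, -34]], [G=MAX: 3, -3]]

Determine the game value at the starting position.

-34

C (MIN): min(-9, 2) = -9
B (MAX): max(-9, -31) = -9
E (MIN): min(-42, 15, -50) = -50
F (MIN): min(-4, -34) = -34
D (MAX): max(-50, -34) = -34
G (MAX): max(3, -3) = 3
Root (MIN): min(-9, -34, 3) = -34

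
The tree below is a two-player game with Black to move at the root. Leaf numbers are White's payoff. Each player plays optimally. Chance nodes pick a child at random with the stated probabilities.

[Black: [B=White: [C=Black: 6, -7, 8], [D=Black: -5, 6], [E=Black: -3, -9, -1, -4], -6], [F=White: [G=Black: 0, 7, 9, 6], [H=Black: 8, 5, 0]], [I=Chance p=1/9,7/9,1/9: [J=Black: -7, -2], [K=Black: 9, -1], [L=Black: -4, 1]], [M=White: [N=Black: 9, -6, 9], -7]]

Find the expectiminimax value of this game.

-6

C (Black): min(6, -7, 8) = -7
D (Black): min(-5, 6) = -5
E (Black): min(-3, -9, -1, -4) = -9
B (White): max(-7, -5, -9, -6) = -5
G (Black): min(0, 7, 9, 6) = 0
H (Black): min(8, 5, 0) = 0
F (White): max(0, 0) = 0
J (Black): min(-7, -2) = -7
K (Black): min(9, -1) = -1
L (Black): min(-4, 1) = -4
I (Chance): 1/9·-7 + 7/9·-1 + 1/9·-4 = -2
N (Black): min(9, -6, 9) = -6
M (White): max(-6, -7) = -6
Root (Black): min(-5, 0, -2, -6) = -6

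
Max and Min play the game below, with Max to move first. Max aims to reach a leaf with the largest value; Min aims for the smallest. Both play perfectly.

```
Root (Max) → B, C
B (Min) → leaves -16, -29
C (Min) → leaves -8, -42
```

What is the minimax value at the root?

-29

B (Min): min(-16, -29) = -29
C (Min): min(-8, -42) = -42
Root (Max): max(-29, -42) = -29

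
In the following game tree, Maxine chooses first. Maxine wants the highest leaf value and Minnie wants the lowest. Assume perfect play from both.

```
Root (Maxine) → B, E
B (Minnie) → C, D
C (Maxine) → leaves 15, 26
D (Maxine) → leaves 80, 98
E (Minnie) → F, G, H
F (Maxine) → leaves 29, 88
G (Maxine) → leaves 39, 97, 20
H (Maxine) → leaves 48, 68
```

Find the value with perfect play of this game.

68

C (Maxine): max(15, 26) = 26
D (Maxine): max(80, 98) = 98
B (Minnie): min(26, 98) = 26
F (Maxine): max(29, 88) = 88
G (Maxine): max(39, 97, 20) = 97
H (Maxine): max(48, 68) = 68
E (Minnie): min(88, 97, 68) = 68
Root (Maxine): max(26, 68) = 68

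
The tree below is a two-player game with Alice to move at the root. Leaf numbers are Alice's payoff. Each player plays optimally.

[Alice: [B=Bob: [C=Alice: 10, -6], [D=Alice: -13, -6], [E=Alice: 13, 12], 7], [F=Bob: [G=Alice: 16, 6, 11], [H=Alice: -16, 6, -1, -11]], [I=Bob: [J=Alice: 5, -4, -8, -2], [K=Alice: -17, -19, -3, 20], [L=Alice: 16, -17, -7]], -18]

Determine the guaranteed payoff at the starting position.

C (Alice): max(10, -6) = 10
D (Alice): max(-13, -6) = -6
E (Alice): max(13, 12) = 13
B (Bob): min(10, -6, 13, 7) = -6
G (Alice): max(16, 6, 11) = 16
H (Alice): max(-16, 6, -1, -11) = 6
F (Bob): min(16, 6) = 6
J (Alice): max(5, -4, -8, -2) = 5
K (Alice): max(-17, -19, -3, 20) = 20
L (Alice): max(16, -17, -7) = 16
I (Bob): min(5, 20, 16) = 5
Root (Alice): max(-6, 6, 5, -18) = 6

6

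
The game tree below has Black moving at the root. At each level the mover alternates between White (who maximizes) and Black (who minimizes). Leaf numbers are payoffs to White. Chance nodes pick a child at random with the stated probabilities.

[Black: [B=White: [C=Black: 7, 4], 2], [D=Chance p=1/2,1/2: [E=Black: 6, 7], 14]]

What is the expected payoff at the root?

4

C (Black): min(7, 4) = 4
B (White): max(4, 2) = 4
E (Black): min(6, 7) = 6
D (Chance): 1/2·6 + 1/2·14 = 10
Root (Black): min(4, 10) = 4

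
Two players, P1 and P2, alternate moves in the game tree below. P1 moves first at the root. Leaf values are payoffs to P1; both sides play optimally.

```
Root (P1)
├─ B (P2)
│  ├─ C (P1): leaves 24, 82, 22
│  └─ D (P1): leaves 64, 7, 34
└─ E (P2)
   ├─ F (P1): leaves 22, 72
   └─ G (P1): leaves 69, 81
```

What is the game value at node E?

F: max(22, 72) = 72
G: max(69, 81) = 81
E: min(72, 81) = 72

72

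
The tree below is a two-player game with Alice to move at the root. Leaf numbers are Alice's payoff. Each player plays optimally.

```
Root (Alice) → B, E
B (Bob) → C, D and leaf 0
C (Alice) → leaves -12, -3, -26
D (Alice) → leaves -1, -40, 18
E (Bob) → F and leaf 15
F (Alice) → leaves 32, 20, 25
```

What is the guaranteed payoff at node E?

15

F: max(32, 20, 25) = 32
E: min(32, 15) = 15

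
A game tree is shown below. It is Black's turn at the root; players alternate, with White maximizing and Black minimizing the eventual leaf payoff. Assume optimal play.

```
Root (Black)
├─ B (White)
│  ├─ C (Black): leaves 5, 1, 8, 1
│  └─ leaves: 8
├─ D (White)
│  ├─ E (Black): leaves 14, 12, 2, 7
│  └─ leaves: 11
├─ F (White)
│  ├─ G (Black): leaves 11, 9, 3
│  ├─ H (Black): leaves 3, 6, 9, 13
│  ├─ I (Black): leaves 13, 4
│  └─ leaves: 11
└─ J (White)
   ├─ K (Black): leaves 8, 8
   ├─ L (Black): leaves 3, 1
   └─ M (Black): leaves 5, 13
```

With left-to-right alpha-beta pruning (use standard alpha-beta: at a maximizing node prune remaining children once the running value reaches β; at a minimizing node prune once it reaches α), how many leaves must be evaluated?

C [α=-∞,β=+∞]: v=1
B [α=-∞,β=+∞]: v=8
E [α=-∞,β=8]: v=2
D [α=-∞,β=8]: v=11
G [α=-∞,β=8]: v=3
H [α=3,β=8]: v=3 after child 1 ≤ α → α-cutoff, skip 3
I [α=3,β=8]: v=4
F [α=-∞,β=8]: v=11
K [α=-∞,β=8]: v=8
J [α=-∞,β=8]: v=8 after child 1 ≥ β → β-cutoff, skip 2
Root [α=-∞,β=+∞]: v=8
Leaves evaluated: 19 of 26.

19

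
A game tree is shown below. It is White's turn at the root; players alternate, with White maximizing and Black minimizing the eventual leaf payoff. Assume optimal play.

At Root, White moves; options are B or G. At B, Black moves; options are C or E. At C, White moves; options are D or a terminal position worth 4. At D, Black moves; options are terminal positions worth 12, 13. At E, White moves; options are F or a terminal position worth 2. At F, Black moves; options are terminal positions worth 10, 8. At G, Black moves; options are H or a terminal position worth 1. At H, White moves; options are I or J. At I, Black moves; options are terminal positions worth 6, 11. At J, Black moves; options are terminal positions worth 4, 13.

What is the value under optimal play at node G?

I: min(6, 11) = 6
J: min(4, 13) = 4
H: max(6, 4) = 6
G: min(6, 1) = 1

1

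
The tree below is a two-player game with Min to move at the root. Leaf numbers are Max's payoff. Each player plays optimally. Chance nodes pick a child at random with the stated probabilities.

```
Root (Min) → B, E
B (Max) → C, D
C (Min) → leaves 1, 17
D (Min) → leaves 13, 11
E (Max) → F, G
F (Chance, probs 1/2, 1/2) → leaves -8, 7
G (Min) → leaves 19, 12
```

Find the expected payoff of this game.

11

C (Min): min(1, 17) = 1
D (Min): min(13, 11) = 11
B (Max): max(1, 11) = 11
F (Chance): 1/2·-8 + 1/2·7 = -0.5
G (Min): min(19, 12) = 12
E (Max): max(-0.5, 12) = 12
Root (Min): min(11, 12) = 11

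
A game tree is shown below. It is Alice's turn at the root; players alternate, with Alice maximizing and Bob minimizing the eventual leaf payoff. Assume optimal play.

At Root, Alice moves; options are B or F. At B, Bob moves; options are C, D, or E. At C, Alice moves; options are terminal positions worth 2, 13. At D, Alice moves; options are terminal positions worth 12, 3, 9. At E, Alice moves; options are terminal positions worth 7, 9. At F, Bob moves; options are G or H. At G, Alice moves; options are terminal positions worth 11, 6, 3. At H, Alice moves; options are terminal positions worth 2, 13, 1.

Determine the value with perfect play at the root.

C (Alice): max(2, 13) = 13
D (Alice): max(12, 3, 9) = 12
E (Alice): max(7, 9) = 9
B (Bob): min(13, 12, 9) = 9
G (Alice): max(11, 6, 3) = 11
H (Alice): max(2, 13, 1) = 13
F (Bob): min(11, 13) = 11
Root (Alice): max(9, 11) = 11

11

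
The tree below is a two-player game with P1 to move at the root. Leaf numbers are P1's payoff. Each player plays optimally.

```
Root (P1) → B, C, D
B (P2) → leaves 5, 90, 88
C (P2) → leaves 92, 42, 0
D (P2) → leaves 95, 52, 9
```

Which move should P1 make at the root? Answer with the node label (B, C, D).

D

B (P2): min(5, 90, 88) = 5
C (P2): min(92, 42, 0) = 0
D (P2): min(95, 52, 9) = 9
Root (P1): max(5, 0, 9) = 9
P1 picks the child with the highest value: D (value 9).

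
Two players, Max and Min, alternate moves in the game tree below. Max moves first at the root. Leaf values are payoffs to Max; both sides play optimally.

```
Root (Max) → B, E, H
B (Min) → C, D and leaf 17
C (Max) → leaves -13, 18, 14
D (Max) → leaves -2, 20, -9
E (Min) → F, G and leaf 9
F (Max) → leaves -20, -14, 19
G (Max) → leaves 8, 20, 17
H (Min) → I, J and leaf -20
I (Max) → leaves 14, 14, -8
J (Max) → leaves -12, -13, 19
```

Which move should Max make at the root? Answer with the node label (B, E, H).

C (Max): max(-13, 18, 14) = 18
D (Max): max(-2, 20, -9) = 20
B (Min): min(18, 20, 17) = 17
F (Max): max(-20, -14, 19) = 19
G (Max): max(8, 20, 17) = 20
E (Min): min(19, 20, 9) = 9
I (Max): max(14, 14, -8) = 14
J (Max): max(-12, -13, 19) = 19
H (Min): min(14, 19, -20) = -20
Root (Max): max(17, 9, -20) = 17
Max picks the child with the highest value: B (value 17).

B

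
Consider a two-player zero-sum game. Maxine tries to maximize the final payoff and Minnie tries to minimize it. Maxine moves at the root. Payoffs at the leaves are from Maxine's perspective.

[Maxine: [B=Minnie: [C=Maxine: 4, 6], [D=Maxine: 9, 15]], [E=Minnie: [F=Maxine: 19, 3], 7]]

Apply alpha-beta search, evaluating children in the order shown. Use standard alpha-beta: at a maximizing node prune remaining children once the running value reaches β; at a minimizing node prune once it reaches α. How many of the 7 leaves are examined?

6

C [α=-∞,β=+∞]: v=6
D [α=-∞,β=6]: v=9 after child 1 ≥ β → β-cutoff, skip 1
B [α=-∞,β=+∞]: v=6
F [α=6,β=+∞]: v=19
E [α=6,β=+∞]: v=7
Root [α=-∞,β=+∞]: v=7
Leaves evaluated: 6 of 7.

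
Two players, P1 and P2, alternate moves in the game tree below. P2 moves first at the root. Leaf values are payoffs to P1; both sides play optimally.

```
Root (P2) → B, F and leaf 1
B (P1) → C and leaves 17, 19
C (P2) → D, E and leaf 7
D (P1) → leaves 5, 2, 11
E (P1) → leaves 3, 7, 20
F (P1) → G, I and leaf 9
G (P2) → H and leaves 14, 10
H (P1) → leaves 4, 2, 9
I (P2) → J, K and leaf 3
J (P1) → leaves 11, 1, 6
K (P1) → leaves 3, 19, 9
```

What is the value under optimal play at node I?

J: max(11, 1, 6) = 11
K: max(3, 19, 9) = 19
I: min(11, 19, 3) = 3

3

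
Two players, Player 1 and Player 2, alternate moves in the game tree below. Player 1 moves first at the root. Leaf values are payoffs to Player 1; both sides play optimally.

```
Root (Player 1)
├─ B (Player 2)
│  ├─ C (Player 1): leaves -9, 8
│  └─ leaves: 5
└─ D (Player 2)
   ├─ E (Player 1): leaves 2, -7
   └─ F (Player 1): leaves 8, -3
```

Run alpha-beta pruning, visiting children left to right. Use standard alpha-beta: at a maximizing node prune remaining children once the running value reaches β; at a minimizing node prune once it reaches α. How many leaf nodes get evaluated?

C [α=-∞,β=+∞]: v=8
B [α=-∞,β=+∞]: v=5
E [α=5,β=+∞]: v=2
D [α=5,β=+∞]: v=2 after child 1 ≤ α → α-cutoff, skip 1
Root [α=-∞,β=+∞]: v=5
Leaves evaluated: 5 of 7.

5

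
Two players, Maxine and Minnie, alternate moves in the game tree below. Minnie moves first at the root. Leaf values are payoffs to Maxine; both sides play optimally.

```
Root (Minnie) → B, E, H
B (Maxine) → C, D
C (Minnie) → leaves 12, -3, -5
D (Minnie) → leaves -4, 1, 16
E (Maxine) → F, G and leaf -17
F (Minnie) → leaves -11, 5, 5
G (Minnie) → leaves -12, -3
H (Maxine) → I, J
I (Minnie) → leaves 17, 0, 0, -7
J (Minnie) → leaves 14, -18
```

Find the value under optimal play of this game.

-11

C (Minnie): min(12, -3, -5) = -5
D (Minnie): min(-4, 1, 16) = -4
B (Maxine): max(-5, -4) = -4
F (Minnie): min(-11, 5, 5) = -11
G (Minnie): min(-12, -3) = -12
E (Maxine): max(-11, -12, -17) = -11
I (Minnie): min(17, 0, 0, -7) = -7
J (Minnie): min(14, -18) = -18
H (Maxine): max(-7, -18) = -7
Root (Minnie): min(-4, -11, -7) = -11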